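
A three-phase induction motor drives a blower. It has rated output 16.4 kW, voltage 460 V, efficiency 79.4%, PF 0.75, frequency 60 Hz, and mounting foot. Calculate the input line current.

P_out = 16.4 kW = 16400 W
P_in = P_out / η = 16400 / 0.794 = 20655 W
I_L = P_in / (√3·V_L·cosφ) = 20655 / (1.732 × 460 × 0.75) = 34.6 A

34.6 A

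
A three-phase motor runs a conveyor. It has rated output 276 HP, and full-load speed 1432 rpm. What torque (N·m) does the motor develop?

1370 N·m

P_out = 276 × 746 = 205896 W
ω = 2π × 1432/60 = 150 rad/s
τ = P_out/ω = 205896/150 = 1370 N·m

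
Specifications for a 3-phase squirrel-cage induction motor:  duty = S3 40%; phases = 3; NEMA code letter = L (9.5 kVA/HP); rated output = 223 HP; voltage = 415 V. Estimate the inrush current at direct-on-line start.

2950 A

S_LR = 9.5 × 223 = 2118.5 kVA
I_LR = S_LR/(√3·V_L) = 2118500/(1.732×415) = 2950 A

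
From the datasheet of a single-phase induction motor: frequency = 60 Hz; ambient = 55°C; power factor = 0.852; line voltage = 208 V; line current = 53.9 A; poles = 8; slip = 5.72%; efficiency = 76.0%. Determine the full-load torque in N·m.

81.7 N·m

P_in = V·I·cosφ = 208 × 53.9 × 0.852 = 9552 W
P_out = η·P_in = 0.76 × 9552 = 7260 W
n_s = 120×60/8 = 900 rpm; n = 900×(1−0.0572) = 849 rpm
ω = 2π×849/60 = 88.91 rad/s
τ = P_out/ω = 7260/88.91 = 81.7 N·m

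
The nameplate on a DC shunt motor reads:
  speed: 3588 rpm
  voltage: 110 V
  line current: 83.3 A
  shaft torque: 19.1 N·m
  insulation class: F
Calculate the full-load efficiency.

ω = 2π × 3588/60 = 375.7 rad/s; P_out = τω = 19.1 × 375.7 = 7176 W
P_in = V·I = 110 × 83.3 = 9163 W
η = P_out / P_in = 7176 / 9163 = 0.783 = 78.3%

78.3 %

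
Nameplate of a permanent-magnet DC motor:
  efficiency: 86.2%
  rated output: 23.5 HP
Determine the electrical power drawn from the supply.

20.3 kW

P_out = 23.5 × 746 = 17531 W
P_in = P_out/η = 17531/0.862 = 20338 W = 20.3 kW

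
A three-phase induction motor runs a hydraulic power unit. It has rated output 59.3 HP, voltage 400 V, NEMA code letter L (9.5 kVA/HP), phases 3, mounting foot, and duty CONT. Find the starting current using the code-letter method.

S_LR = 9.5 × 59.3 = 563.35 kVA
I_LR = S_LR/(√3·V_L) = 563350/(1.732×400) = 813 A

813 A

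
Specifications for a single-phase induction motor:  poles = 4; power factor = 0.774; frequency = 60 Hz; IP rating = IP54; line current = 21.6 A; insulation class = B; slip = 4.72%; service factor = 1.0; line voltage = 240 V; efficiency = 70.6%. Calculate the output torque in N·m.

15.8 N·m

P_in = V·I·cosφ = 240 × 21.6 × 0.774 = 4012 W
P_out = η·P_in = 0.706 × 4012 = 2832 W
n_s = 120×60/4 = 1800 rpm; n = 1800×(1−0.0472) = 1715 rpm
ω = 2π×1715/60 = 179.6 rad/s
τ = P_out/ω = 2832/179.6 = 15.8 N·m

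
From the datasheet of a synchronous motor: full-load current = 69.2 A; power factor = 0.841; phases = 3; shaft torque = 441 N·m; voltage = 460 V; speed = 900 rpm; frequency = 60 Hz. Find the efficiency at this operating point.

ω = 2π × 900/60 = 94.25 rad/s; P_out = τω = 441 × 94.25 = 41564 W
P_in = √3·V_L·I_L·cosφ = 1.732 × 460 × 69.2 × 0.841 = 46367 W
η = P_out / P_in = 41564 / 46367 = 0.896 = 89.6%

89.6 %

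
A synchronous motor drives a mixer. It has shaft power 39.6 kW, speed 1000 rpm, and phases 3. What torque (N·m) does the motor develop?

ω = 2π × 1000/60 = 104.7 rad/s
τ = P/ω = 39600/104.7 = 378 N·m

378 N·m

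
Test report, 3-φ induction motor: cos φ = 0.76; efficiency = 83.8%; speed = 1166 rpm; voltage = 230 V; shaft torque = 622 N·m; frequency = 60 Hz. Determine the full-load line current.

299 A

ω = 2π×1166/60 = 122.1 rad/s; P_out = τω = 622 × 122.1 = 75946 W
P_in = P_out / η = 75946 / 0.838 = 90628 W
I_L = P_in / (√3·V_L·cosφ) = 90628 / (1.732 × 230 × 0.76) = 299 A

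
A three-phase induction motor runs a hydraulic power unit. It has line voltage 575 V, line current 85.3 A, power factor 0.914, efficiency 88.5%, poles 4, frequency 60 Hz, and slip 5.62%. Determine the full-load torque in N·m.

P_in = √3·V·I·cosφ = 1.732 × 575 × 85.3 × 0.914 = 77645 W
P_out = η·P_in = 0.885 × 77645 = 68716 W
n_s = 120×60/4 = 1800 rpm; n = 1800×(1−0.0562) = 1699 rpm
ω = 2π×1699/60 = 177.9 rad/s
τ = P_out/ω = 68716/177.9 = 386 N·m

386 N·m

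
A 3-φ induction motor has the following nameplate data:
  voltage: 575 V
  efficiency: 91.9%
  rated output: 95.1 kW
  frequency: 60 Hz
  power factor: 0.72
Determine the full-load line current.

P_out = 95.1 kW = 95100 W
P_in = P_out / η = 95100 / 0.919 = 103482 W
I_L = P_in / (√3·V_L·cosφ) = 103482 / (1.732 × 575 × 0.72) = 144 A

144 A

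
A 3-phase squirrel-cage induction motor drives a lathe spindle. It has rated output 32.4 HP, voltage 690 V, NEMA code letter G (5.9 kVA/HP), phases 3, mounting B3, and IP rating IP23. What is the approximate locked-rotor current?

S_LR = 5.9 × 32.4 = 191.16 kVA
I_LR = S_LR/(√3·V_L) = 191160/(1.732×690) = 160 A

160 A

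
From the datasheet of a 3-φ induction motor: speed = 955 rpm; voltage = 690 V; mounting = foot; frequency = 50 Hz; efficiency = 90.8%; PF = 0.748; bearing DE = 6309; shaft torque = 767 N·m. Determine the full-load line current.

ω = 2π×955/60 = 100 rad/s; P_out = τω = 767 × 100 = 76700 W
P_in = P_out / η = 76700 / 0.908 = 84471 W
I_L = P_in / (√3·V_L·cosφ) = 84471 / (1.732 × 690 × 0.748) = 94.5 A

94.5 A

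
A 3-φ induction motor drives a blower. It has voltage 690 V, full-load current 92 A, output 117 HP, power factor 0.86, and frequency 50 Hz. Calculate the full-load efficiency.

P_out = 117 × 746 = 87282 W
P_in = √3·V_L·I_L·cosφ = 1.732 × 690 × 92 × 0.86 = 94555 W
η = P_out / P_in = 87282 / 94555 = 0.923 = 92.3%

92.3 %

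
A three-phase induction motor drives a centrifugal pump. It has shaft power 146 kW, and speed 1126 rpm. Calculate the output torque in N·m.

ω = 2π × 1126/60 = 117.9 rad/s
τ = P/ω = 146000/117.9 = 1240 N·m

1240 N·m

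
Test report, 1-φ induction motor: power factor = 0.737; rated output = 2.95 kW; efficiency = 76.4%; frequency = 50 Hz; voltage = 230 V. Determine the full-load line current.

22.8 A

P_out = 2.95 kW = 2950 W
P_in = P_out / η = 2950 / 0.764 = 3861 W
I = P_in / (V·cosφ) = 3861 / (230 × 0.737) = 22.8 A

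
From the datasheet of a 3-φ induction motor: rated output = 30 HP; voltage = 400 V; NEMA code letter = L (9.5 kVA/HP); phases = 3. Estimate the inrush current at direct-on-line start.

411 A

S_LR = 9.5 × 30 = 285 kVA
I_LR = S_LR/(√3·V_L) = 285000/(1.732×400) = 411 A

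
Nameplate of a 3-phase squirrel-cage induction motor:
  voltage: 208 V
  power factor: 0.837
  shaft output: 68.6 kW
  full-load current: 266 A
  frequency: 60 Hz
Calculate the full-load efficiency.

P_out = 68.6 kW = 68600 W
P_in = √3·V_L·I_L·cosφ = 1.732 × 208 × 266 × 0.837 = 80208 W
η = P_out / P_in = 68600 / 80208 = 0.855 = 85.5%

85.5 %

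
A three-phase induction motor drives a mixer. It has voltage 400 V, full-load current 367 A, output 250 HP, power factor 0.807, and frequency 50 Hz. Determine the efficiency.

P_out = 250 × 746 = 186500 W
P_in = √3·V_L·I_L·cosφ = 1.732 × 400 × 367 × 0.807 = 205186 W
η = P_out / P_in = 186500 / 205186 = 0.909 = 90.9%

90.9 %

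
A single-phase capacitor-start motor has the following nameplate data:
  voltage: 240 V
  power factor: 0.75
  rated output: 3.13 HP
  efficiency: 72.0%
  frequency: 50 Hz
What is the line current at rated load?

P_out = 3.13 × 746 = 2335 W
P_in = P_out / η = 2335 / 0.720 = 3243 W
I = P_in / (V·cosφ) = 3243 / (240 × 0.75) = 18 A

18 A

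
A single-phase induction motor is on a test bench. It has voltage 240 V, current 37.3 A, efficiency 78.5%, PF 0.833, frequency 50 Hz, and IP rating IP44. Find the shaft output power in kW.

5.85 kW

P_in = V·I·cosφ = 240 × 37.3 × 0.833 = 7457 W
P_out = η·P_in = 0.785 × 7457 = 5854 W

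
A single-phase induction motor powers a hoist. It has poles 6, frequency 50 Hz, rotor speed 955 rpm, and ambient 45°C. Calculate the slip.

n_s = 120f/p = 120×50/6 = 1000 rpm
s = (n_s − n)/n_s = (1000 − 955)/1000 = 0.0450

4.5 %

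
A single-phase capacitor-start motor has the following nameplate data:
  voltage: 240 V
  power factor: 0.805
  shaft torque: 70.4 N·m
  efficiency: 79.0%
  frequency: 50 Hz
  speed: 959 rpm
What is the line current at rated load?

46.3 A

ω = 2π×959/60 = 100.4 rad/s; P_out = τω = 70.4 × 100.4 = 7068 W
P_in = P_out / η = 7068 / 0.790 = 8947 W
I = P_in / (V·cosφ) = 8947 / (240 × 0.805) = 46.3 A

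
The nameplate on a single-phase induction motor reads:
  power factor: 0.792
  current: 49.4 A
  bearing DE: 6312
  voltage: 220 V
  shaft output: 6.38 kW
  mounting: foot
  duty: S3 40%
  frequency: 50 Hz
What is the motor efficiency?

74.1 %

P_out = 6.38 kW = 6380 W
P_in = V·I·cosφ = 220 × 49.4 × 0.792 = 8607 W
η = P_out / P_in = 6380 / 8607 = 0.741 = 74.1%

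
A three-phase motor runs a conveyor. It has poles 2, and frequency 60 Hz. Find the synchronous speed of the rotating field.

3600 rpm

n_s = 120f/p = 120×60/2 = 3600 rpm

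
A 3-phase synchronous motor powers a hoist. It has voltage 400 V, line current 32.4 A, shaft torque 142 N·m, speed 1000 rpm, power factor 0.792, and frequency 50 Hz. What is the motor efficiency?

83.6 %

ω = 2π × 1000/60 = 104.7 rad/s; P_out = τω = 142 × 104.7 = 14867 W
P_in = √3·V_L·I_L·cosφ = 1.732 × 400 × 32.4 × 0.792 = 17778 W
η = P_out / P_in = 14867 / 17778 = 0.836 = 83.6%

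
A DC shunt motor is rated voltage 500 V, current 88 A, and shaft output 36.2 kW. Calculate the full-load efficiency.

82.3 %

P_out = 36.2 kW = 36200 W
P_in = V·I = 500 × 88 = 44000 W
η = P_out / P_in = 36200 / 44000 = 0.823 = 82.3%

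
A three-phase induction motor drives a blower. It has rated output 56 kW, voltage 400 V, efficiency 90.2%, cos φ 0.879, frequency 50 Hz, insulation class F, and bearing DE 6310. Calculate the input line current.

P_out = 56 kW = 56000 W
P_in = P_out / η = 56000 / 0.902 = 62084 W
I_L = P_in / (√3·V_L·cosφ) = 62084 / (1.732 × 400 × 0.879) = 102 A

102 A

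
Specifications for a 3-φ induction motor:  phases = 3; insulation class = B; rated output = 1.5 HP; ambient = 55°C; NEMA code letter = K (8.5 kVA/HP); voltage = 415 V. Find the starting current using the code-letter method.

S_LR = 8.5 × 1.5 = 12.75 kVA
I_LR = S_LR/(√3·V_L) = 12750/(1.732×415) = 17.7 A

17.7 A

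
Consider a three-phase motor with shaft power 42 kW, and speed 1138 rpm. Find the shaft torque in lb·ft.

260 lb·ft

ω = 2π × 1138/60 = 119.2 rad/s
τ = P/ω = 42000/119.2 = 352.3 N·m
In lb·ft: 352.3/1.356 = 260 lb·ft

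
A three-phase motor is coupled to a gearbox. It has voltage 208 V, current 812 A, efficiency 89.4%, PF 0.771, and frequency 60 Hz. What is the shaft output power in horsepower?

270 HP

P_in = √3·V·I·cosφ = 1.732 × 208 × 812 × 0.771 = 225539 W
P_out = η·P_in = 0.894 × 225539 = 201632 W
= 201632/746 = 270 HP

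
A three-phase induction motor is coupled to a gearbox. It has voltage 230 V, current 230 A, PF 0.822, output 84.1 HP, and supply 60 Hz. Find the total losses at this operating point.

12.6 kW

P_in = √3·V·I·cosφ = 1.732×230×230×0.822 = 75314 W
P_out = 84.1×746 = 62739 W
Losses = P_in − P_out = 75314 − 62739 = 12575 W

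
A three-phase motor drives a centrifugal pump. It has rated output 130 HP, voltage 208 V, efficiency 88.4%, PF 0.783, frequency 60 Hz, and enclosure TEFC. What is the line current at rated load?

389 A

P_out = 130 × 746 = 96980 W
P_in = P_out / η = 96980 / 0.884 = 109706 W
I_L = P_in / (√3·V_L·cosφ) = 109706 / (1.732 × 208 × 0.783) = 389 A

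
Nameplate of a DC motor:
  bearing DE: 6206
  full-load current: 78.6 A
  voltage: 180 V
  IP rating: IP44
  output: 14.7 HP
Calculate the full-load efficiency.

77.5 %

P_out = 14.7 × 746 = 10966 W
P_in = V·I = 180 × 78.6 = 14148 W
η = P_out / P_in = 10966 / 14148 = 0.775 = 77.5%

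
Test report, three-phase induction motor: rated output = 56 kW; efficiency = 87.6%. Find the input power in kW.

63.9 kW

P_out = 56000 W
P_in = P_out/η = 56000/0.876 = 63927 W = 63.9 kW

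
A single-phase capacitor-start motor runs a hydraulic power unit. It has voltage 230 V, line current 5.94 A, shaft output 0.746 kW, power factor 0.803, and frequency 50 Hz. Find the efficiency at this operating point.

68.0 %

P_out = 0.746 kW = 746 W
P_in = V·I·cosφ = 230 × 5.94 × 0.803 = 1097 W
η = P_out / P_in = 746 / 1097 = 0.680 = 68.0%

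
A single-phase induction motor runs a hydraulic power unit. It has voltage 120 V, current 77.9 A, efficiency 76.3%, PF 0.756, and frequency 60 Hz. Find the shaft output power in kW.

P_in = V·I·cosφ = 120 × 77.9 × 0.756 = 7067 W
P_out = η·P_in = 0.763 × 7067 = 5392 W

5.39 kW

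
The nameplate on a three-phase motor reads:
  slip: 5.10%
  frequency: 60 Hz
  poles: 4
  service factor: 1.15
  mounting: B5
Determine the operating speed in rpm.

n_s = 120f/p = 120×60/4 = 1800 rpm
n = n_s(1 − s) = 1800 × (1 − 0.051) = 1708 rpm

1708 rpm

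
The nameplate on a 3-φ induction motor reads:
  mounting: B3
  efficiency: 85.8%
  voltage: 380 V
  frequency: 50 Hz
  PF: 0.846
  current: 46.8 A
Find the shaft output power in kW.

P_in = √3·V·I·cosφ = 1.732 × 380 × 46.8 × 0.846 = 26058 W
P_out = η·P_in = 0.858 × 26058 = 22358 W

22.4 kW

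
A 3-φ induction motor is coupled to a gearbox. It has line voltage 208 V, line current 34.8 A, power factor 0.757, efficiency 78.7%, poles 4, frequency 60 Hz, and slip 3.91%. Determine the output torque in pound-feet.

P_in = √3·V·I·cosφ = 1.732 × 208 × 34.8 × 0.757 = 9490 W
P_out = η·P_in = 0.787 × 9490 = 7469 W
n_s = 120×60/4 = 1800 rpm; n = 1800×(1−0.0391) = 1730 rpm
ω = 2π×1730/60 = 181.2 rad/s
τ = P_out/ω = 7469/181.2 = 41.22 N·m
In lb·ft: 41.22/1.356 = 30.4 lb·ft

30.4 lb·ft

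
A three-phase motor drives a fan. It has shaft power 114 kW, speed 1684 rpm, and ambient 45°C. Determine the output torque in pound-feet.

477 lb·ft

ω = 2π × 1684/60 = 176.3 rad/s
τ = P/ω = 114000/176.3 = 646.6 N·m
In lb·ft: 646.6/1.356 = 477 lb·ft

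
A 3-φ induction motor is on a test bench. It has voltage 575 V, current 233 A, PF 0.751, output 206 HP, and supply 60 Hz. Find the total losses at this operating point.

20600 W

P_in = √3·V·I·cosφ = 1.732×575×233×0.751 = 174266 W
P_out = 206×746 = 153676 W
Losses = P_in − P_out = 174266 − 153676 = 20590 W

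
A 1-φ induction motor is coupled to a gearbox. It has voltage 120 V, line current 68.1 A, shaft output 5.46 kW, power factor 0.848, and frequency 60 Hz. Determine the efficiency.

P_out = 5.46 kW = 5460 W
P_in = V·I·cosφ = 120 × 68.1 × 0.848 = 6930 W
η = P_out / P_in = 5460 / 6930 = 0.788 = 78.8%

78.8 %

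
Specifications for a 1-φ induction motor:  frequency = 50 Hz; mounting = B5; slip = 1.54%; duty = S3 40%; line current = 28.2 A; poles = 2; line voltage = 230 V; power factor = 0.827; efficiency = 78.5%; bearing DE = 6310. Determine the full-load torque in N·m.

P_in = V·I·cosφ = 230 × 28.2 × 0.827 = 5364 W
P_out = η·P_in = 0.785 × 5364 = 4211 W
n_s = 120×50/2 = 3000 rpm; n = 3000×(1−0.0154) = 2954 rpm
ω = 2π×2954/60 = 309.3 rad/s
τ = P_out/ω = 4211/309.3 = 13.6 N·m

13.6 N·m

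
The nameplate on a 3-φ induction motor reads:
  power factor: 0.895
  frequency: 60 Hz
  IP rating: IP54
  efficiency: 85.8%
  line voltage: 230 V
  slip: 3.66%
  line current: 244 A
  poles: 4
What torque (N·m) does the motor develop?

P_in = √3·V·I·cosφ = 1.732 × 230 × 244 × 0.895 = 86994 W
P_out = η·P_in = 0.858 × 86994 = 74641 W
n_s = 120×60/4 = 1800 rpm; n = 1800×(1−0.0366) = 1734 rpm
ω = 2π×1734/60 = 181.6 rad/s
τ = P_out/ω = 74641/181.6 = 411 N·m

411 N·m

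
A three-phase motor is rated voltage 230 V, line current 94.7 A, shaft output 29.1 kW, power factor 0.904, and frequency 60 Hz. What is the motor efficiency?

85.3 %

P_out = 29.1 kW = 29100 W
P_in = √3·V_L·I_L·cosφ = 1.732 × 230 × 94.7 × 0.904 = 34103 W
η = P_out / P_in = 29100 / 34103 = 0.853 = 85.3%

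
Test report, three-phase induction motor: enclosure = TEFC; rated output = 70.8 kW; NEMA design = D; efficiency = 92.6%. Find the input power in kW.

P_out = 70800 W
P_in = P_out/η = 70800/0.926 = 76458 W = 76.5 kW

76.5 kW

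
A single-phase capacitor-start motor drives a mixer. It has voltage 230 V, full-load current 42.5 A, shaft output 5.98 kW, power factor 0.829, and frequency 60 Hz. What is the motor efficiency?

P_out = 5.98 kW = 5980 W
P_in = V·I·cosφ = 230 × 42.5 × 0.829 = 8103 W
η = P_out / P_in = 5980 / 8103 = 0.738 = 73.8%

73.8 %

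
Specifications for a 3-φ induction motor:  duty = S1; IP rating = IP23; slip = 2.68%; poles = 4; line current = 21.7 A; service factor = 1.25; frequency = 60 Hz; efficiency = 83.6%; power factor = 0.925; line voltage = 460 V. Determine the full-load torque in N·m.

72.9 N·m

P_in = √3·V·I·cosφ = 1.732 × 460 × 21.7 × 0.925 = 15992 W
P_out = η·P_in = 0.836 × 15992 = 13369 W
n_s = 120×60/4 = 1800 rpm; n = 1800×(1−0.0268) = 1752 rpm
ω = 2π×1752/60 = 183.5 rad/s
τ = P_out/ω = 13369/183.5 = 72.9 N·m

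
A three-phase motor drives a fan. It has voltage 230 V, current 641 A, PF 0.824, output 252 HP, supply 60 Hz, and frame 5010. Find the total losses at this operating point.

P_in = √3·V·I·cosφ = 1.732×230×641×0.824 = 210407 W
P_out = 252×746 = 187992 W
Losses = P_in − P_out = 210407 − 187992 = 22415 W

22.4 kW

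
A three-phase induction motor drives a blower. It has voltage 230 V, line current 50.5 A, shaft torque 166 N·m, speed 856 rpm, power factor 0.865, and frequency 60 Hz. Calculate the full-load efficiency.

85.5 %

ω = 2π × 856/60 = 89.64 rad/s; P_out = τω = 166 × 89.64 = 14880 W
P_in = √3·V_L·I_L·cosφ = 1.732 × 230 × 50.5 × 0.865 = 17401 W
η = P_out / P_in = 14880 / 17401 = 0.855 = 85.5%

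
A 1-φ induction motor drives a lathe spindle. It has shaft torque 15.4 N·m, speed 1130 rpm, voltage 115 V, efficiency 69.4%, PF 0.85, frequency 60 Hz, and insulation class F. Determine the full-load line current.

26.9 A

ω = 2π×1130/60 = 118.3 rad/s; P_out = τω = 15.4 × 118.3 = 1822 W
P_in = P_out / η = 1822 / 0.694 = 2625 W
I = P_in / (V·cosφ) = 2625 / (115 × 0.85) = 26.9 A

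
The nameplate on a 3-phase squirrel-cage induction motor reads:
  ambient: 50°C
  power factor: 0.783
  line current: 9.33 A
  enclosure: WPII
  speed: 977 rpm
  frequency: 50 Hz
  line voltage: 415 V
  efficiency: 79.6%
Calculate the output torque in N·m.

40.9 N·m

P_in = √3·V·I·cosφ = 1.732 × 415 × 9.33 × 0.783 = 5251 W
P_out = η·P_in = 0.796 × 5251 = 4180 W
n = 977 rpm
ω = 2π×977/60 = 102.3 rad/s
τ = P_out/ω = 4180/102.3 = 40.9 N·m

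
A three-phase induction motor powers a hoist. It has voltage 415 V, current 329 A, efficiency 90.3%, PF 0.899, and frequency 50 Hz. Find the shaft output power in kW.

P_in = √3·V·I·cosφ = 1.732 × 415 × 329 × 0.899 = 212594 W
P_out = η·P_in = 0.903 × 212594 = 191972 W

192 kW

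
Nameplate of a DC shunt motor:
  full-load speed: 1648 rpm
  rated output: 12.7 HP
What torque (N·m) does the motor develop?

54.9 N·m

P_out = 12.7 × 746 = 9474 W
ω = 2π × 1648/60 = 172.6 rad/s
τ = P_out/ω = 9474/172.6 = 54.9 N·m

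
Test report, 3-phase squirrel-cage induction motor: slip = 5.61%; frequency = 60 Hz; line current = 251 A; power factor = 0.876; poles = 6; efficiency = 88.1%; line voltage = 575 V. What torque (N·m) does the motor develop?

P_in = √3·V·I·cosφ = 1.732 × 575 × 251 × 0.876 = 218975 W
P_out = η·P_in = 0.881 × 218975 = 192917 W
n_s = 120×60/6 = 1200 rpm; n = 1200×(1−0.0561) = 1133 rpm
ω = 2π×1133/60 = 118.6 rad/s
τ = P_out/ω = 192917/118.6 = 1630 N·m

1630 N·m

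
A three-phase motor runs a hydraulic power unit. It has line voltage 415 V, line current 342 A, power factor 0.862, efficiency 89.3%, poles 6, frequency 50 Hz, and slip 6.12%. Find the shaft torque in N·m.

1920 N·m

P_in = √3·V·I·cosφ = 1.732 × 415 × 342 × 0.862 = 211899 W
P_out = η·P_in = 0.893 × 211899 = 189226 W
n_s = 120×50/6 = 1000 rpm; n = 1000×(1−0.0612) = 939 rpm
ω = 2π×939/60 = 98.33 rad/s
τ = P_out/ω = 189226/98.33 = 1920 N·m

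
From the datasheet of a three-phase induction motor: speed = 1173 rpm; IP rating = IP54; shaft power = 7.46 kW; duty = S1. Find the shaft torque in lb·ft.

44.8 lb·ft

ω = 2π × 1173/60 = 122.8 rad/s
τ = P/ω = 7460/122.8 = 60.75 N·m
In lb·ft: 60.75/1.356 = 44.8 lb·ft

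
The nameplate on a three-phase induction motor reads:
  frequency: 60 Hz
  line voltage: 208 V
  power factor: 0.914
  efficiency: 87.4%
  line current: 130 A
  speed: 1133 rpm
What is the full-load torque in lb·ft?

233 lb·ft

P_in = √3·V·I·cosφ = 1.732 × 208 × 130 × 0.914 = 42806 W
P_out = η·P_in = 0.874 × 42806 = 37412 W
n = 1133 rpm
ω = 2π×1133/60 = 118.6 rad/s
τ = P_out/ω = 37412/118.6 = 315.4 N·m
In lb·ft: 315.4/1.356 = 233 lb·ft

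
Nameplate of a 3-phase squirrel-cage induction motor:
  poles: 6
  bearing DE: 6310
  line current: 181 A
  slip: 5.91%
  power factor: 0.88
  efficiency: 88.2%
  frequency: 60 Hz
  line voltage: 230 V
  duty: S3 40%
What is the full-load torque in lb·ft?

349 lb·ft

P_in = √3·V·I·cosφ = 1.732 × 230 × 181 × 0.88 = 63451 W
P_out = η·P_in = 0.882 × 63451 = 55964 W
n_s = 120×60/6 = 1200 rpm; n = 1200×(1−0.0591) = 1129 rpm
ω = 2π×1129/60 = 118.2 rad/s
τ = P_out/ω = 55964/118.2 = 473.5 N·m
In lb·ft: 473.5/1.356 = 349 lb·ft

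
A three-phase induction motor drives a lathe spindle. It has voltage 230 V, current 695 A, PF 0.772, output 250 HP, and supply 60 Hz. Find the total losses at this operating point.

P_in = √3·V·I·cosφ = 1.732×230×695×0.772 = 213736 W
P_out = 250×746 = 186500 W
Losses = P_in − P_out = 213736 − 186500 = 27236 W

27200 W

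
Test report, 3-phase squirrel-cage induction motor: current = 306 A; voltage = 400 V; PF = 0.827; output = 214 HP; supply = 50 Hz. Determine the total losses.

15.7 kW

P_in = √3·V·I·cosφ = 1.732×400×306×0.827 = 175321 W
P_out = 214×746 = 159644 W
Losses = P_in − P_out = 175321 − 159644 = 15677 W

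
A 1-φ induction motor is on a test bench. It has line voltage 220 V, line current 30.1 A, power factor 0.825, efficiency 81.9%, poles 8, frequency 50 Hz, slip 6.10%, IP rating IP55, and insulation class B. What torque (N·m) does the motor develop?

P_in = V·I·cosφ = 220 × 30.1 × 0.825 = 5463 W
P_out = η·P_in = 0.819 × 5463 = 4474 W
n_s = 120×50/8 = 750 rpm; n = 750×(1−0.061) = 704 rpm
ω = 2π×704/60 = 73.72 rad/s
τ = P_out/ω = 4474/73.72 = 60.7 N·m

60.7 N·m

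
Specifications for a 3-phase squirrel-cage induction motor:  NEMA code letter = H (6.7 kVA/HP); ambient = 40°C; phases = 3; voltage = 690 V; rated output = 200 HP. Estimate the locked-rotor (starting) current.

1120 A

S_LR = 6.7 × 200 = 1340 kVA
I_LR = S_LR/(√3·V_L) = 1340000/(1.732×690) = 1120 A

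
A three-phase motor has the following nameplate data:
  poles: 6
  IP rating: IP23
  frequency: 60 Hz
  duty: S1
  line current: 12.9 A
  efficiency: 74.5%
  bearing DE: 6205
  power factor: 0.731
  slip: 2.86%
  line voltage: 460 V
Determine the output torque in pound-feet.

P_in = √3·V·I·cosφ = 1.732 × 460 × 12.9 × 0.731 = 7513 W
P_out = η·P_in = 0.745 × 7513 = 5597 W
n_s = 120×60/6 = 1200 rpm; n = 1200×(1−0.0286) = 1166 rpm
ω = 2π×1166/60 = 122.1 rad/s
τ = P_out/ω = 5597/122.1 = 45.84 N·m
In lb·ft: 45.84/1.356 = 33.8 lb·ft

33.8 lb·ft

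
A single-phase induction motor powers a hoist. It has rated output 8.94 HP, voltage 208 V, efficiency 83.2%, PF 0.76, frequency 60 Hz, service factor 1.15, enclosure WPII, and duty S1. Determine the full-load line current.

P_out = 8.94 × 746 = 6669 W
P_in = P_out / η = 6669 / 0.832 = 8016 W
I = P_in / (V·cosφ) = 8016 / (208 × 0.76) = 50.7 A

50.7 A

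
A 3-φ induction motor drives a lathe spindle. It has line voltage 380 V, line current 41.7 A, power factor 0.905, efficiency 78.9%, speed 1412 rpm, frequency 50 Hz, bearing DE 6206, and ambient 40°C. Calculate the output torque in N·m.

P_in = √3·V·I·cosφ = 1.732 × 380 × 41.7 × 0.905 = 24838 W
P_out = η·P_in = 0.789 × 24838 = 19597 W
n = 1412 rpm
ω = 2π×1412/60 = 147.9 rad/s
τ = P_out/ω = 19597/147.9 = 133 N·m

133 N·m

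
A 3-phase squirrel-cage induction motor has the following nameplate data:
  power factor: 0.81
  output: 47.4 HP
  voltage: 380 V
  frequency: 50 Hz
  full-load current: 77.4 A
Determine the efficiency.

85.7 %

P_out = 47.4 × 746 = 35360 W
P_in = √3·V_L·I_L·cosφ = 1.732 × 380 × 77.4 × 0.81 = 41263 W
η = P_out / P_in = 35360 / 41263 = 0.857 = 85.7%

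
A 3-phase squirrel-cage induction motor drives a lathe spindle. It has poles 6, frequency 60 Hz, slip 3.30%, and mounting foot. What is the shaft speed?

1160 rpm

n_s = 120f/p = 120×60/6 = 1200 rpm
n = n_s(1 − s) = 1200 × (1 − 0.033) = 1160 rpm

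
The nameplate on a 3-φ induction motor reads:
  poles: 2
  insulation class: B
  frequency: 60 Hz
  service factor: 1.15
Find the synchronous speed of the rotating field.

3600 rpm

n_s = 120f/p = 120×60/2 = 3600 rpm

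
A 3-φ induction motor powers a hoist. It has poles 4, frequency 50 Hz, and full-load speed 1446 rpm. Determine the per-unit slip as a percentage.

n_s = 120f/p = 120×50/4 = 1500 rpm
s = (n_s − n)/n_s = (1500 − 1446)/1500 = 0.0360

3.60 %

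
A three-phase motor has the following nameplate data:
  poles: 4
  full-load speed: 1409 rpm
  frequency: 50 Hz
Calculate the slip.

n_s = 120f/p = 120×50/4 = 1500 rpm
s = (n_s − n)/n_s = (1500 − 1409)/1500 = 0.0607

6.07 %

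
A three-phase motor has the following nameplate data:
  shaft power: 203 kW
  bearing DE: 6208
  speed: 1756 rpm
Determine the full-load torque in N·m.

ω = 2π × 1756/60 = 183.9 rad/s
τ = P/ω = 203000/183.9 = 1100 N·m

1100 N·m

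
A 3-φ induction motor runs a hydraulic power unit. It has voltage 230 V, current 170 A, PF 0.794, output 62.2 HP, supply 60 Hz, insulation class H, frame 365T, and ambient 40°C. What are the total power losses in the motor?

P_in = √3·V·I·cosφ = 1.732×230×170×0.794 = 53771 W
P_out = 62.2×746 = 46401 W
Losses = P_in − P_out = 53771 − 46401 = 7370 W

7.37 kW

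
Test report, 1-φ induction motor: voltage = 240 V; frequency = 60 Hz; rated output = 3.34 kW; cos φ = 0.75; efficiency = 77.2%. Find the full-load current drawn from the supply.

P_out = 3.34 kW = 3340 W
P_in = P_out / η = 3340 / 0.772 = 4326 W
I = P_in / (V·cosφ) = 4326 / (240 × 0.75) = 24 A

24 A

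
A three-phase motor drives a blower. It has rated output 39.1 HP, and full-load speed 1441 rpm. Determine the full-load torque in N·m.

P_out = 39.1 × 746 = 29169 W
ω = 2π × 1441/60 = 150.9 rad/s
τ = P_out/ω = 29169/150.9 = 193 N·m

193 N·m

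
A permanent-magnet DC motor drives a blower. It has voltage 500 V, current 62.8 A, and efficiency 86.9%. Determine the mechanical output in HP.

36.6 HP

P_in = V·I = 500 × 62.8 = 31400 W
P_out = η·P_in = 0.869 × 31400 = 27287 W
= 27287/746 = 36.6 HP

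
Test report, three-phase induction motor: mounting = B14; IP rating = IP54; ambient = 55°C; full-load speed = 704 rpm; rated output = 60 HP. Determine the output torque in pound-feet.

P_out = 60 × 746 = 44760 W
ω = 2π × 704/60 = 73.72 rad/s
τ = P_out/ω = 44760/73.72 = 607.2 N·m
In lb·ft: 607.2/1.356 = 448 lb·ft

448 lb·ft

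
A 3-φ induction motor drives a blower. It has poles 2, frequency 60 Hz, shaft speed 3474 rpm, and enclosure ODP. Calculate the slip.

n_s = 120f/p = 120×60/2 = 3600 rpm
s = (n_s − n)/n_s = (3600 − 3474)/3600 = 0.0350

3.50 %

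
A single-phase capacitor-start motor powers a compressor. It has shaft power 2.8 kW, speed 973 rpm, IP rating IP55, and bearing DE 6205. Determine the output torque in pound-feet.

ω = 2π × 973/60 = 101.9 rad/s
τ = P/ω = 2800/101.9 = 27.48 N·m
In lb·ft: 27.48/1.356 = 20.3 lb·ft

20.3 lb·ft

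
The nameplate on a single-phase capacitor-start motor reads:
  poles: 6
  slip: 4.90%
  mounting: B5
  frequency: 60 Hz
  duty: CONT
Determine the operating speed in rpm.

n_s = 120f/p = 120×60/6 = 1200 rpm
n = n_s(1 − s) = 1200 × (1 − 0.049) = 1141 rpm

1141 rpm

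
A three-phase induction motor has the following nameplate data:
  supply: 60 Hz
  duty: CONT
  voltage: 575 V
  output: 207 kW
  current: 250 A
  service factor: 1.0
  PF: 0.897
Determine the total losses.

16.3 kW

P_in = √3·V·I·cosφ = 1.732×575×250×0.897 = 223331 W
P_out = 207000 W
Losses = P_in − P_out = 223331 − 207000 = 16331 W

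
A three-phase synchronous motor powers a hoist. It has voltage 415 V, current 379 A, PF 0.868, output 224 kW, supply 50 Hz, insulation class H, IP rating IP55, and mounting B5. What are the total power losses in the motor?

P_in = √3·V·I·cosφ = 1.732×415×379×0.868 = 236458 W
P_out = 224000 W
Losses = P_in − P_out = 236458 − 224000 = 12458 W

12500 W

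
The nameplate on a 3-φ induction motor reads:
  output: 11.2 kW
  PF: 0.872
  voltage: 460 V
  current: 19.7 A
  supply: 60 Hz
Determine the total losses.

2490 W

P_in = √3·V·I·cosφ = 1.732×460×19.7×0.872 = 13686 W
P_out = 11200 W
Losses = P_in − P_out = 13686 − 11200 = 2486 W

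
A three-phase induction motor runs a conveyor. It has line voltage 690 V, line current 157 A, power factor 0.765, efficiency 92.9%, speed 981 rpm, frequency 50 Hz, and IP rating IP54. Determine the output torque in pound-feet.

957 lb·ft

P_in = √3·V·I·cosφ = 1.732 × 690 × 157 × 0.765 = 143535 W
P_out = η·P_in = 0.929 × 143535 = 133344 W
n = 981 rpm
ω = 2π×981/60 = 102.7 rad/s
τ = P_out/ω = 133344/102.7 = 1298 N·m
In lb·ft: 1298/1.356 = 957 lb·ft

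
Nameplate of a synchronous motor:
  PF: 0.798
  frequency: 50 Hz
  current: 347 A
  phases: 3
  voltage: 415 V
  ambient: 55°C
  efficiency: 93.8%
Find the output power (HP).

P_in = √3·V·I·cosφ = 1.732 × 415 × 347 × 0.798 = 199034 W
P_out = η·P_in = 0.938 × 199034 = 186694 W
= 186694/746 = 250 HP

250 HP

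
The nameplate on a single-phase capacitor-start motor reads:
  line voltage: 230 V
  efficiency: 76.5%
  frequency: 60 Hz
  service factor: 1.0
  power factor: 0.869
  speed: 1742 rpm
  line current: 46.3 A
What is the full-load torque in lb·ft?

28.6 lb·ft

P_in = V·I·cosφ = 230 × 46.3 × 0.869 = 9254 W
P_out = η·P_in = 0.765 × 9254 = 7079 W
n = 1742 rpm
ω = 2π×1742/60 = 182.4 rad/s
τ = P_out/ω = 7079/182.4 = 38.81 N·m
In lb·ft: 38.81/1.356 = 28.6 lb·ft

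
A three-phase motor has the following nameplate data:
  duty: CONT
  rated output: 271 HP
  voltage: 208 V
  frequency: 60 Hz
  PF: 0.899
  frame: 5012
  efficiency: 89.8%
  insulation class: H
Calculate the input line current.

P_out = 271 × 746 = 202166 W
P_in = P_out / η = 202166 / 0.898 = 225129 W
I_L = P_in / (√3·V_L·cosφ) = 225129 / (1.732 × 208 × 0.899) = 695 A

695 A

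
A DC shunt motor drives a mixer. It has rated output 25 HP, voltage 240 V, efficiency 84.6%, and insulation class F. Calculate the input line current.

P_out = 25 × 746 = 18650 W
P_in = P_out / η = 18650 / 0.846 = 22045 W
I = P_in / V = 22045 / 240 = 91.9 A

91.9 A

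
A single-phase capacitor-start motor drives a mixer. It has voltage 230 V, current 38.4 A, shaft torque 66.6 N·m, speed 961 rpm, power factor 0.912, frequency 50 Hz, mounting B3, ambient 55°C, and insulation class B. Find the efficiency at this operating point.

83.2 %

ω = 2π × 961/60 = 100.6 rad/s; P_out = τω = 66.6 × 100.6 = 6700 W
P_in = V·I·cosφ = 230 × 38.4 × 0.912 = 8055 W
η = P_out / P_in = 6700 / 8055 = 0.832 = 83.2%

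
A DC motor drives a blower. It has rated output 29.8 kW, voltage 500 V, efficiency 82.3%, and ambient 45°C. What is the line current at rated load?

72.4 A

P_out = 29.8 kW = 29800 W
P_in = P_out / η = 29800 / 0.823 = 36209 W
I = P_in / V = 36209 / 500 = 72.4 A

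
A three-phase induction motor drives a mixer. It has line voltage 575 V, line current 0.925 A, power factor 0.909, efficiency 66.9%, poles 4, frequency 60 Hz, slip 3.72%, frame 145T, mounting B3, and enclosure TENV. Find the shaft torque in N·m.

3.09 N·m

P_in = √3·V·I·cosφ = 1.732 × 575 × 0.925 × 0.909 = 837 W
P_out = η·P_in = 0.669 × 837 = 560 W
n_s = 120×60/4 = 1800 rpm; n = 1800×(1−0.0372) = 1733 rpm
ω = 2π×1733/60 = 181.5 rad/s
τ = P_out/ω = 560/181.5 = 3.09 N·m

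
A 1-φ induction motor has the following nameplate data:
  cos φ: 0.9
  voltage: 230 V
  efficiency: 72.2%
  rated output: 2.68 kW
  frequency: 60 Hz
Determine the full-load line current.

17.9 A

P_out = 2.68 kW = 2680 W
P_in = P_out / η = 2680 / 0.722 = 3712 W
I = P_in / (V·cosφ) = 3712 / (230 × 0.9) = 17.9 A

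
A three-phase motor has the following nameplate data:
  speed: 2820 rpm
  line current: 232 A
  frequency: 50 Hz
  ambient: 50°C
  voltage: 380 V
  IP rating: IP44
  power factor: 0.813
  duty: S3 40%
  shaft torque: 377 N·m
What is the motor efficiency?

ω = 2π × 2820/60 = 295.3 rad/s; P_out = τω = 377 × 295.3 = 111328 W
P_in = √3·V_L·I_L·cosφ = 1.732 × 380 × 232 × 0.813 = 124140 W
η = P_out / P_in = 111328 / 124140 = 0.897 = 89.7%

89.7 %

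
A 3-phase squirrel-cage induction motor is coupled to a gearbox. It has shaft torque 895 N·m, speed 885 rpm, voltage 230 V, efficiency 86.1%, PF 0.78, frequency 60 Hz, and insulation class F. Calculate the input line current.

ω = 2π×885/60 = 92.68 rad/s; P_out = τω = 895 × 92.68 = 82949 W
P_in = P_out / η = 82949 / 0.861 = 96340 W
I_L = P_in / (√3·V_L·cosφ) = 96340 / (1.732 × 230 × 0.78) = 310 A

310 A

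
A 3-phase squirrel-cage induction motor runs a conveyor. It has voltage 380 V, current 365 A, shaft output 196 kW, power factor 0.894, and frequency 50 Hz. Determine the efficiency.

91.3 %

P_out = 196 kW = 196000 W
P_in = √3·V_L·I_L·cosφ = 1.732 × 380 × 365 × 0.894 = 214764 W
η = P_out / P_in = 196000 / 214764 = 0.913 = 91.3%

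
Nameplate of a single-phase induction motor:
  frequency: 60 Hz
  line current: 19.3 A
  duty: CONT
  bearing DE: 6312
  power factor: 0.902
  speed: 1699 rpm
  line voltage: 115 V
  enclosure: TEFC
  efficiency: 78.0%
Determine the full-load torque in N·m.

8.78 N·m

P_in = V·I·cosφ = 115 × 19.3 × 0.902 = 2002 W
P_out = η·P_in = 0.78 × 2002 = 1562 W
n = 1699 rpm
ω = 2π×1699/60 = 177.9 rad/s
τ = P_out/ω = 1562/177.9 = 8.78 N·m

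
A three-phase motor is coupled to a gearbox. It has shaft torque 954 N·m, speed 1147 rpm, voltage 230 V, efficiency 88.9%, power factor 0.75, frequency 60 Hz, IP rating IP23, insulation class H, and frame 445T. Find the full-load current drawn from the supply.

ω = 2π×1147/60 = 120.1 rad/s; P_out = τω = 954 × 120.1 = 114575 W
P_in = P_out / η = 114575 / 0.889 = 128881 W
I_L = P_in / (√3·V_L·cosφ) = 128881 / (1.732 × 230 × 0.75) = 431 A

431 A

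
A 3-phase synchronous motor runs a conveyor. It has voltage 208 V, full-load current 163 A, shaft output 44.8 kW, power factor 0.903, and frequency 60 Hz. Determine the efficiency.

P_out = 44.8 kW = 44800 W
P_in = √3·V_L·I_L·cosφ = 1.732 × 208 × 163 × 0.903 = 53026 W
η = P_out / P_in = 44800 / 53026 = 0.845 = 84.5%

84.5 %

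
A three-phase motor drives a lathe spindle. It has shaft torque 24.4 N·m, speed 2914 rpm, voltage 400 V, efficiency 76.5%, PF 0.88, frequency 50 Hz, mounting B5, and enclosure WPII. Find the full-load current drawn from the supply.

16 A

ω = 2π×2914/60 = 305.2 rad/s; P_out = τω = 24.4 × 305.2 = 7447 W
P_in = P_out / η = 7447 / 0.765 = 9735 W
I_L = P_in / (√3·V_L·cosφ) = 9735 / (1.732 × 400 × 0.88) = 16 A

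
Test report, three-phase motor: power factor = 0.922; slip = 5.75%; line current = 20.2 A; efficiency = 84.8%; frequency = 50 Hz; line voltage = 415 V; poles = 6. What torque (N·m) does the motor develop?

P_in = √3·V·I·cosφ = 1.732 × 415 × 20.2 × 0.922 = 13387 W
P_out = η·P_in = 0.848 × 13387 = 11352 W
n_s = 120×50/6 = 1000 rpm; n = 1000×(1−0.0575) = 943 rpm
ω = 2π×943/60 = 98.75 rad/s
τ = P_out/ω = 11352/98.75 = 115 N·m

115 N·m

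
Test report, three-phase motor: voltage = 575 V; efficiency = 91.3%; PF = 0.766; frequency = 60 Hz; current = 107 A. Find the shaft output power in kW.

P_in = √3·V·I·cosφ = 1.732 × 575 × 107 × 0.766 = 81626 W
P_out = η·P_in = 0.913 × 81626 = 74525 W

74.5 kW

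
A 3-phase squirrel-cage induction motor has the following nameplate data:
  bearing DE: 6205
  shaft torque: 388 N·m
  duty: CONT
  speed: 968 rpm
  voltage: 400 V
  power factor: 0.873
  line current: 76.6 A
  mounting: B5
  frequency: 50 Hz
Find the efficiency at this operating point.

84.9 %

ω = 2π × 968/60 = 101.4 rad/s; P_out = τω = 388 × 101.4 = 39343 W
P_in = √3·V_L·I_L·cosφ = 1.732 × 400 × 76.6 × 0.873 = 46329 W
η = P_out / P_in = 39343 / 46329 = 0.849 = 84.9%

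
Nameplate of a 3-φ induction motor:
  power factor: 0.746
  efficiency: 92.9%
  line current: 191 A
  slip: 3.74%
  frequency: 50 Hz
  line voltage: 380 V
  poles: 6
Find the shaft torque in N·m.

864 N·m

P_in = √3·V·I·cosφ = 1.732 × 380 × 191 × 0.746 = 93779 W
P_out = η·P_in = 0.929 × 93779 = 87121 W
n_s = 120×50/6 = 1000 rpm; n = 1000×(1−0.0374) = 963 rpm
ω = 2π×963/60 = 100.8 rad/s
τ = P_out/ω = 87121/100.8 = 864 N·m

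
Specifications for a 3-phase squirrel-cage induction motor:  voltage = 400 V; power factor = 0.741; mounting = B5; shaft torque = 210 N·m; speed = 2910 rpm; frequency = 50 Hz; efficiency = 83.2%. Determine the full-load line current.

ω = 2π×2910/60 = 304.7 rad/s; P_out = τω = 210 × 304.7 = 63987 W
P_in = P_out / η = 63987 / 0.832 = 76907 W
I_L = P_in / (√3·V_L·cosφ) = 76907 / (1.732 × 400 × 0.741) = 150 A

150 A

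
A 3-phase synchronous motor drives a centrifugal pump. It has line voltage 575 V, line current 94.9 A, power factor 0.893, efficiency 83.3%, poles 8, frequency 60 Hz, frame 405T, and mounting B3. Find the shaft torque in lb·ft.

550 lb·ft

P_in = √3·V·I·cosφ = 1.732 × 575 × 94.9 × 0.893 = 84398 W
P_out = η·P_in = 0.833 × 84398 = 70304 W
n = n_s = 120×60/8 = 900 rpm (synchronous)
ω = 2π×900/60 = 94.25 rad/s
τ = P_out/ω = 70304/94.25 = 745.9 N·m
In lb·ft: 745.9/1.356 = 550 lb·ft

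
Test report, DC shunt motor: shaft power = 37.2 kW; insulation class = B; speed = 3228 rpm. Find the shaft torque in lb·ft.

ω = 2π × 3228/60 = 338 rad/s
τ = P/ω = 37200/338 = 110.1 N·m
In lb·ft: 110.1/1.356 = 81.2 lb·ft

81.2 lb·ft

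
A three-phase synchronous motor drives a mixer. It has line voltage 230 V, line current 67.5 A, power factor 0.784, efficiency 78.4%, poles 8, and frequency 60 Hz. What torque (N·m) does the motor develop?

175 N·m

P_in = √3·V·I·cosφ = 1.732 × 230 × 67.5 × 0.784 = 21081 W
P_out = η·P_in = 0.784 × 21081 = 16528 W
n = n_s = 120×60/8 = 900 rpm (synchronous)
ω = 2π×900/60 = 94.25 rad/s
τ = P_out/ω = 16528/94.25 = 175 N·m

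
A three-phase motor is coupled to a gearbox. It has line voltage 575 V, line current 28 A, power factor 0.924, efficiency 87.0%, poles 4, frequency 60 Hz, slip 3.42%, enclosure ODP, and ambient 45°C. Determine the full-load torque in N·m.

P_in = √3·V·I·cosφ = 1.732 × 575 × 28 × 0.924 = 25766 W
P_out = η·P_in = 0.87 × 25766 = 22416 W
n_s = 120×60/4 = 1800 rpm; n = 1800×(1−0.0342) = 1738 rpm
ω = 2π×1738/60 = 182 rad/s
τ = P_out/ω = 22416/182 = 123 N·m

123 N·m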